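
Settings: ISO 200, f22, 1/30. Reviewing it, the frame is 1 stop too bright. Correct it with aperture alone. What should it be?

Overexposed by 1 stop → need 1 stop darker.
Aperture: f/22 → f/32.

f/32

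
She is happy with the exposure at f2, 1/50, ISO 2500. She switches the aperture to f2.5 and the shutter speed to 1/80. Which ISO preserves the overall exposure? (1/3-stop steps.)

ISO 6400

Aperture: f/2 → f/2.2 → f/2.5 — 2/3 stop stopped down (darker).
Shutter speed: 1/50 → 1/60 → 1/80 — 2/3 stop faster (darker).
Net change so far: 1 1/3 stops darker. Offset with the ISO: 2500 → 3200 → 4000 → 5000 → 6400.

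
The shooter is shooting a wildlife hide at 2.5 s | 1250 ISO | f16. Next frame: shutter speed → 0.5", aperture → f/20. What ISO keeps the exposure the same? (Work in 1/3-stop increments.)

Shutter speed: 2.5 → 2 → 1.6 → 1.3 → 1 → 0.8 → 0.6 → 0.5 — 2 1/3 stops shorter (darker).
Aperture: f/16 → f/18 → f/20 — 2/3 stop narrower (darker).
Net change so far: 3 stops darker. Offset with the ISO: 1250 → 1600 → 2000 → 2500 → 3200 → 4000 → 5000 → 6400 → 8000 → 10000.

ISO 10000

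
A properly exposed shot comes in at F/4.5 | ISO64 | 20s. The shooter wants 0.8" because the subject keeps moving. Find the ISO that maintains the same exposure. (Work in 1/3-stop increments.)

ISO 1600

Shutter speed: 20 → 15 → 13 → 10 → 8 → 6 → 5 → 4 → 3.2 → 2.5 → 2 → 1.6 → 1.3 → 1 → 0.8 — 4 2/3 stops shorter (darker).
Need 4 2/3 stops brighter from the ISO: 64 → 80 → 100 → 125 → 160 → 200 → 250 → 320 → 400 → 500 → 640 → 800 → 1000 → 1250 → 1600.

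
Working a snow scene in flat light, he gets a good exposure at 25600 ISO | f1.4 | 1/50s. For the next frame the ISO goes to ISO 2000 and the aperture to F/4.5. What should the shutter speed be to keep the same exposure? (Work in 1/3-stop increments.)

2.5 s

ISO: 25600 → 20000 → 16000 → 12800 → 10000 → 8000 → 6400 → 5000 → 4000 → 3200 → 2500 → 2000 — 3 2/3 stops dropped (darker).
Aperture: f/1.4 → f/1.6 → f/1.8 → f/2 → f/2.2 → f/2.5 → f/2.8 → f/3.2 → f/3.5 → f/4 → f/4.5 — 3 1/3 stops smaller aperture (darker).
Net change so far: 7 stops darker. Offset with the shutter speed: 1/50 → 1/40 → 1/30 → 1/25 → 1/20 → 1/15 → 1/13 → 1/10 → 1/8 → 1/6 → 1/5 → 1/4 → 0.3 → 0.4 → 0.5 → 0.6 → 0.8 → 1 → 1.3 → 1.6 → 2 → 2.5.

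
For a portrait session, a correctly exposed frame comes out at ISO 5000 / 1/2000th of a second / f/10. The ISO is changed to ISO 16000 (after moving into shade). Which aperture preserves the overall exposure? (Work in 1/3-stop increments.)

f/18

ISO: 5000 → 6400 → 8000 → 10000 → 12800 → 16000 — 1 2/3 stops higher (brighter).
Need 1 2/3 stops darker from the aperture: f/10 → f/11 → f/13 → f/14 → f/16 → f/18.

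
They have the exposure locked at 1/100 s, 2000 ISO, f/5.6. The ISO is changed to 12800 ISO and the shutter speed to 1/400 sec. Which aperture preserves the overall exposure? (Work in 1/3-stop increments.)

ISO: 2000 → 2500 → 3200 → 4000 → 5000 → 6400 → 8000 → 10000 → 12800 — 2 2/3 stops higher (brighter).
Shutter speed: 1/100 → 1/125 → 1/160 → 1/200 → 1/250 → 1/320 → 1/400 — 2 stops shorter (darker).
Net change so far: 2/3 stop brighter. Offset with the aperture: f/5.6 → f/6.3 → f/7.1.

f/7.1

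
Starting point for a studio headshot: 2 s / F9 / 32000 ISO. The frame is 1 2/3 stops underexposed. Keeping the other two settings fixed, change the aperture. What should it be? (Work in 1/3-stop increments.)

f/5

Underexposed by 1 2/3 stops → need 1 2/3 stops brighter.
Aperture: f/9 → f/8 → f/7.1 → f/6.3 → f/5.6 → f/5.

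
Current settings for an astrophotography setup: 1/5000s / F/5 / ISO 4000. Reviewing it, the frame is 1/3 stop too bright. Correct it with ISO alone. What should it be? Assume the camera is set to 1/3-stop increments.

Overexposed by 1/3 stop → need 1/3 stop darker.
ISO: 4000 → 3200.

ISO 3200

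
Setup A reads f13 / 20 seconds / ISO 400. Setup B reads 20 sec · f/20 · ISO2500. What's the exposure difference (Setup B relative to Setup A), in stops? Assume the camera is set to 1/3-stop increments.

1 1/3 stops brighter

Aperture: f/13 → f/14 → f/16 → f/18 → f/20 — 1 1/3 stops stopped down (darker).
Shutter speed: unchanged.
ISO: 400 → 500 → 640 → 800 → 1000 → 1250 → 1600 → 2000 → 2500 — 2 2/3 stops raised (brighter).
Net: −1 1/3 +2 2/3 = +1 1/3 stops.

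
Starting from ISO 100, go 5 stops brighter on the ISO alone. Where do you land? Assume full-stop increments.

ISO 3200

ISO: 100 → 200 → 400 → 800 → 1600 → 3200 — 5 stops raised (brighter).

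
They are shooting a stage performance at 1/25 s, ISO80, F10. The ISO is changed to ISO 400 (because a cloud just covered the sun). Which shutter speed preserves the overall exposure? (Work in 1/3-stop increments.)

1/125s

ISO: 80 → 100 → 125 → 160 → 200 → 250 → 320 → 400 — 2 1/3 stops higher (brighter).
Need 2 1/3 stops darker from the shutter speed: 1/25 → 1/30 → 1/40 → 1/50 → 1/60 → 1/80 → 1/100 → 1/125.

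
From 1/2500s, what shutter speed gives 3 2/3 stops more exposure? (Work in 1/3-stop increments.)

1/200s

Shutter speed: 1/2500 → 1/2000 → 1/1600 → 1/1250 → 1/1000 → 1/800 → 1/640 → 1/500 → 1/400 → 1/320 → 1/250 → 1/200 — 3 2/3 stops slower (brighter).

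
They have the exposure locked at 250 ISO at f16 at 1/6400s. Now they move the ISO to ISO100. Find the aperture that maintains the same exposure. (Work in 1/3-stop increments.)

ISO: 250 → 200 → 160 → 125 → 100 — 1 1/3 stops dropped (darker).
Need 1 1/3 stops brighter from the aperture: f/16 → f/14 → f/13 → f/11 → f/10.

f/10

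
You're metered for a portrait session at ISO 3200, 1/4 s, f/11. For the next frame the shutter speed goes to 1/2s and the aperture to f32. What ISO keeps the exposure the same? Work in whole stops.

ISO 12800

Shutter speed: 1/4 → 1/2 — 1 stop longer (brighter).
Aperture: f/11 → f/16 → f/22 → f/32 — 3 stops narrower (darker).
Net change so far: 2 stops darker. Offset with the ISO: 3200 → 6400 → 12800.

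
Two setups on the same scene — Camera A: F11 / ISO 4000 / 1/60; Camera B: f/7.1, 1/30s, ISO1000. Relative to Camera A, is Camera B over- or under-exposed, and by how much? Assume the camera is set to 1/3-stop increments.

1/3 stop brighter

Aperture: f/11 → f/10 → f/9 → f/8 → f/7.1 — 1 1/3 stops opened up (brighter).
Shutter speed: 1/60 → 1/50 → 1/40 → 1/30 — 1 stop longer (brighter).
ISO: 4000 → 3200 → 2500 → 2000 → 1600 → 1250 → 1000 — 2 stops lower (darker).
Net: +1 1/3 +1 −2 = +1/3 stops.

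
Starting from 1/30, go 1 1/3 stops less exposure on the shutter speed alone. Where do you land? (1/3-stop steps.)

Shutter speed: 1/30 → 1/40 → 1/50 → 1/60 → 1/80 — 1 1/3 stops shorter (darker).

1/80s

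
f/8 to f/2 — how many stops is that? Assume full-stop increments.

4 stops

f/8 → f/5.6 → f/4 → f/2.8 → f/2 — count the steps: 4 stops.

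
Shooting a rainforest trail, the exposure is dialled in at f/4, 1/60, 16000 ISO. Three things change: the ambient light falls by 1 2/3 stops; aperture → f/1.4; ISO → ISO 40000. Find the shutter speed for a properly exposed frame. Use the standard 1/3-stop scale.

1/400s

Scene light: 1 2/3 stops darker.
Aperture: f/4 → f/3.5 → f/3.2 → f/2.8 → f/2.5 → f/2.2 → f/2 → f/1.8 → f/1.6 → f/1.4 — 3 stops larger aperture (brighter).
ISO: 16000 → 20000 → 25600 → 32000 → 40000 — 1 1/3 stops higher (brighter).
Net so far: 2 2/3 stops brighter. Shutter speed: 1/60 → 1/80 → 1/100 → 1/125 → 1/160 → 1/200 → 1/250 → 1/320 → 1/400.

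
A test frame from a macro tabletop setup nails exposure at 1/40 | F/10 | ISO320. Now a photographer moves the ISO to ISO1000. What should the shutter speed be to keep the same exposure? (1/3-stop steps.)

ISO: 320 → 400 → 500 → 640 → 800 → 1000 — 1 2/3 stops higher (brighter).
Need 1 2/3 stops darker from the shutter speed: 1/40 → 1/50 → 1/60 → 1/80 → 1/100 → 1/125.

1/125s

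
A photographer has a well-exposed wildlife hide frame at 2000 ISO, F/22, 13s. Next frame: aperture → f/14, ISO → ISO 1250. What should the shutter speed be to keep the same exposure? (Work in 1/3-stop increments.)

8 s

Aperture: f/22 → f/20 → f/18 → f/16 → f/14 — 1 1/3 stops larger aperture (brighter).
ISO: 2000 → 1600 → 1250 — 2/3 stop dropped (darker).
Net change so far: 2/3 stop brighter. Offset with the shutter speed: 13 → 10 → 8.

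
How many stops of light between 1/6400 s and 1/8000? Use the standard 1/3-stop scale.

1/3 stop

1/6400 → 1/8000 — count the steps: 1 third-stops = 1/3 stop.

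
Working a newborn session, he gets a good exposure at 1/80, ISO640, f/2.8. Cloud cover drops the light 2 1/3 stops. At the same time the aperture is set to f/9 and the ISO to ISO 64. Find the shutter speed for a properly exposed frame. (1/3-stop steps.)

Scene light: 2 1/3 stops darker.
Aperture: f/2.8 → f/3.2 → f/3.5 → f/4 → f/4.5 → f/5 → f/5.6 → f/6.3 → f/7.1 → f/8 → f/9 — 3 1/3 stops smaller aperture (darker).
ISO: 640 → 500 → 400 → 320 → 250 → 200 → 160 → 125 → 100 → 80 → 64 — 3 1/3 stops dropped (darker).
Net so far: 9 stops darker. Shutter speed: 1/80 → 1/60 → 1/50 → 1/40 → 1/30 → 1/25 → 1/20 → 1/15 → 1/13 → 1/10 → 1/8 → 1/6 → 1/5 → 1/4 → 0.3 → 0.4 → 0.5 → 0.6 → 0.8 → 1 → 1.3 → 1.6 → 2 → 2.5 → 3.2 → 4 → 5 → 6.

6 s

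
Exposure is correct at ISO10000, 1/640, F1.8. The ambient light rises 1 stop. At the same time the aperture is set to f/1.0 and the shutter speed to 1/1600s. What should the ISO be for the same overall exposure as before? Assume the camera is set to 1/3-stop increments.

ISO 4000

Scene light: 1 stop brighter.
Aperture: f/1.8 → f/1.6 → f/1.4 → f/1.2 → f/1.1 → f/1.0 — 1 2/3 stops wider (brighter).
Shutter speed: 1/640 → 1/800 → 1/1000 → 1/1250 → 1/1600 — 1 1/3 stops shorter (darker).
Net so far: 1 1/3 stops brighter. ISO: 10000 → 8000 → 6400 → 5000 → 4000.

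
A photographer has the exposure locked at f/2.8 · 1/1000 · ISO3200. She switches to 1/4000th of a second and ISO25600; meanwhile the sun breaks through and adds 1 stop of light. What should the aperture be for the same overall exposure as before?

f/5.6

Scene light: 1 stop brighter.
Shutter speed: 1/1000 → 1/2000 → 1/4000 — 2 stops faster (darker).
ISO: 3200 → 6400 → 12800 → 25600 — 3 stops raised (brighter).
Net so far: 2 stops brighter. Aperture: f/2.8 → f/4 → f/5.6.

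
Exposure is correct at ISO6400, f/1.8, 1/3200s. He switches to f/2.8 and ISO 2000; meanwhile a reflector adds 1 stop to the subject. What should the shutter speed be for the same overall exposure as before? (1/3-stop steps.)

1/800s

Scene light: 1 stop brighter.
Aperture: f/1.8 → f/2 → f/2.2 → f/2.5 → f/2.8 — 1 1/3 stops stopped down (darker).
ISO: 6400 → 5000 → 4000 → 3200 → 2500 → 2000 — 1 2/3 stops dropped (darker).
Net so far: 2 stops darker. Shutter speed: 1/3200 → 1/2500 → 1/2000 → 1/1600 → 1/1250 → 1/1000 → 1/800.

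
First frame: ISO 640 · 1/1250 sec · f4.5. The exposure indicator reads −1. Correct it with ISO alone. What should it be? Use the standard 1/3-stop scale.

ISO 1250

Underexposed by 1 stop → need 1 stop brighter.
ISO: 640 → 800 → 1000 → 1250.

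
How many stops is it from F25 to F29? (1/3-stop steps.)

f/25 → f/29 — count the steps: 1 third-stops = 1/3 stop.

1/3 stop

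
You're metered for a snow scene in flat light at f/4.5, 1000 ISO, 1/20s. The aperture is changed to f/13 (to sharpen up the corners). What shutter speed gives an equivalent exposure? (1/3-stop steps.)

0.4 s

Aperture: f/4.5 → f/5 → f/5.6 → f/6.3 → f/7.1 → f/8 → f/9 → f/10 → f/11 → f/13 — 3 stops narrower (darker).
Need 3 stops brighter from the shutter speed: 1/20 → 1/15 → 1/13 → 1/10 → 1/8 → 1/6 → 1/5 → 1/4 → 0.3 → 0.4.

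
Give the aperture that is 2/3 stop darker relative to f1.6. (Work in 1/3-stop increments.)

Aperture: f/1.6 → f/1.8 → f/2 — 2/3 stop smaller aperture (darker).

f/2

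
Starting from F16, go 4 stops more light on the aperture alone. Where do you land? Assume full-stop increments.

Aperture: f/16 → f/11 → f/8 → f/5.6 → f/4 — 4 stops opened up (brighter).

f/4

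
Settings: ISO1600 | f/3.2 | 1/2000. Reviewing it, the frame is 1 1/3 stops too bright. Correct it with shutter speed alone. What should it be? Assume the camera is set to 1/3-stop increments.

Overexposed by 1 1/3 stops → need 1 1/3 stops darker.
Shutter speed: 1/2000 → 1/2500 → 1/3200 → 1/4000 → 1/5000.

1/5000s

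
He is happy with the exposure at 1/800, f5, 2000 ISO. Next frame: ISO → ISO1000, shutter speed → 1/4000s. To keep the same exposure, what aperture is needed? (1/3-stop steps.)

f/1.6

ISO: 2000 → 1600 → 1250 → 1000 — 1 stop dropped (darker).
Shutter speed: 1/800 → 1/1000 → 1/1250 → 1/1600 → 1/2000 → 1/2500 → 1/3200 → 1/4000 — 2 1/3 stops faster (darker).
Net change so far: 3 1/3 stops darker. Offset with the aperture: f/5 → f/4.5 → f/4 → f/3.5 → f/3.2 → f/2.8 → f/2.5 → f/2.2 → f/2 → f/1.8 → f/1.6.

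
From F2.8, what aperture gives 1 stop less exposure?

f/4

Aperture: f/2.8 → f/4 — 1 stop smaller aperture (darker).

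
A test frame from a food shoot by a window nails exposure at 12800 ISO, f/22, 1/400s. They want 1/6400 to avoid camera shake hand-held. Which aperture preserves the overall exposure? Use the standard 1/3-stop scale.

f/5.6

Shutter speed: 1/400 → 1/500 → 1/640 → 1/800 → 1/1000 → 1/1250 → 1/1600 → 1/2000 → 1/2500 → 1/3200 → 1/4000 → 1/5000 → 1/6400 — 4 stops shorter (darker).
Need 4 stops brighter from the aperture: f/22 → f/20 → f/18 → f/16 → f/14 → f/13 → f/11 → f/10 → f/9 → f/8 → f/7.1 → f/6.3 → f/5.6.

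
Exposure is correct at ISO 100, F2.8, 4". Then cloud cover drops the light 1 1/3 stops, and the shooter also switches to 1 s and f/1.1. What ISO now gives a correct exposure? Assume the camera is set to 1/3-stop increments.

Scene light: 1 1/3 stops darker.
Shutter speed: 4 → 3.2 → 2.5 → 2 → 1.6 → 1.3 → 1 — 2 stops shorter (darker).
Aperture: f/2.8 → f/2.5 → f/2.2 → f/2 → f/1.8 → f/1.6 → f/1.4 → f/1.2 → f/1.1 — 2 2/3 stops opened up (brighter).
Net so far: 2/3 stop darker. ISO: 100 → 125 → 160.

ISO 160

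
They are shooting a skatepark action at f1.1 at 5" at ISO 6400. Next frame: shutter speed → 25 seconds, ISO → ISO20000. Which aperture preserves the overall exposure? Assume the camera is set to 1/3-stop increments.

f/4.5

Shutter speed: 5 → 6 → 8 → 10 → 13 → 15 → 20 → 25 — 2 1/3 stops longer (brighter).
ISO: 6400 → 8000 → 10000 → 12800 → 16000 → 20000 — 1 2/3 stops raised (brighter).
Net change so far: 4 stops brighter. Offset with the aperture: f/1.1 → f/1.2 → f/1.4 → f/1.6 → f/1.8 → f/2 → f/2.2 → f/2.5 → f/2.8 → f/3.2 → f/3.5 → f/4 → f/4.5.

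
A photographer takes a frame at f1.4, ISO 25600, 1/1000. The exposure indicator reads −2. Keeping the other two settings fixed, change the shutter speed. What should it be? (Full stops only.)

Underexposed by 2 stops → need 2 stops brighter.
Shutter speed: 1/1000 → 1/500 → 1/250.

1/250s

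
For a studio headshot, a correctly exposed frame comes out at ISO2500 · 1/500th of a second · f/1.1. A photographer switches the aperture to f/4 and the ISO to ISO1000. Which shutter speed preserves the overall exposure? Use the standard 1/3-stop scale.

Aperture: f/1.1 → f/1.2 → f/1.4 → f/1.6 → f/1.8 → f/2 → f/2.2 → f/2.5 → f/2.8 → f/3.2 → f/3.5 → f/4 — 3 2/3 stops smaller aperture (darker).
ISO: 2500 → 2000 → 1600 → 1250 → 1000 — 1 1/3 stops dropped (darker).
Net change so far: 5 stops darker. Offset with the shutter speed: 1/500 → 1/400 → 1/320 → 1/250 → 1/200 → 1/160 → 1/125 → 1/100 → 1/80 → 1/60 → 1/50 → 1/40 → 1/30 → 1/25 → 1/20 → 1/15.

1/15s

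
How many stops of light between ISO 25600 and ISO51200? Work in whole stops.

1 stop

25600 → 51200 — count the steps: 1 stop.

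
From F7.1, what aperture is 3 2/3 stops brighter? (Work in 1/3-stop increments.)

Aperture: f/7.1 → f/6.3 → f/5.6 → f/5 → f/4.5 → f/4 → f/3.5 → f/3.2 → f/2.8 → f/2.5 → f/2.2 → f/2 — 3 2/3 stops wider (brighter).

f/2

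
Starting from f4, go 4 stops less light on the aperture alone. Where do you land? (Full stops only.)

Aperture: f/4 → f/5.6 → f/8 → f/11 → f/16 — 4 stops narrower (darker).

f/16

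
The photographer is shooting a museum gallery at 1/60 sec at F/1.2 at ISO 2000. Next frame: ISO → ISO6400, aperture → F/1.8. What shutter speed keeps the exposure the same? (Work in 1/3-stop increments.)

1/100s

ISO: 2000 → 2500 → 3200 → 4000 → 5000 → 6400 — 1 2/3 stops raised (brighter).
Aperture: f/1.2 → f/1.4 → f/1.6 → f/1.8 — 1 stop stopped down (darker).
Net change so far: 2/3 stop brighter. Offset with the shutter speed: 1/60 → 1/80 → 1/100.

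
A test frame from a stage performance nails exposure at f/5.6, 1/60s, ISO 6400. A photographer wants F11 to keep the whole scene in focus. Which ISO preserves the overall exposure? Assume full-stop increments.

Aperture: f/5.6 → f/8 → f/11 — 2 stops stopped down (darker).
Need 2 stops brighter from the ISO: 6400 → 12800 → 25600.

ISO 25600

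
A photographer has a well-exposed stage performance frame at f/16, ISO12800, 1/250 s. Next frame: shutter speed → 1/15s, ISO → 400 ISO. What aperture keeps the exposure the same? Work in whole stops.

f/11

Shutter speed: 1/250 → 1/125 → 1/60 → 1/30 → 1/15 — 4 stops longer (brighter).
ISO: 12800 → 6400 → 3200 → 1600 → 800 → 400 — 5 stops lower (darker).
Net change so far: 1 stop darker. Offset with the aperture: f/16 → f/11.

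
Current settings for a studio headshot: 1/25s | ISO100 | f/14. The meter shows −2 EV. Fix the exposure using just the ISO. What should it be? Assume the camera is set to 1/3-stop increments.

Underexposed by 2 stops → need 2 stops brighter.
ISO: 100 → 125 → 160 → 200 → 250 → 320 → 400.

ISO 400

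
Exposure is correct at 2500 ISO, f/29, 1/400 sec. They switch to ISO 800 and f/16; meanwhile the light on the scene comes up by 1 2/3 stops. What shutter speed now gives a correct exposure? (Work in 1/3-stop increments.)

Scene light: 1 2/3 stops brighter.
ISO: 2500 → 2000 → 1600 → 1250 → 1000 → 800 — 1 2/3 stops dropped (darker).
Aperture: f/29 → f/25 → f/22 → f/20 → f/18 → f/16 — 1 2/3 stops larger aperture (brighter).
Net so far: 1 2/3 stops brighter. Shutter speed: 1/400 → 1/500 → 1/640 → 1/800 → 1/1000 → 1/1250.

1/1250s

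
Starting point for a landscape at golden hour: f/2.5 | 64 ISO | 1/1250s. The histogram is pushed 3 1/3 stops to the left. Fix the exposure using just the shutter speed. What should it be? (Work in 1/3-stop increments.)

Underexposed by 3 1/3 stops → need 3 1/3 stops brighter.
Shutter speed: 1/1250 → 1/1000 → 1/800 → 1/640 → 1/500 → 1/400 → 1/320 → 1/250 → 1/200 → 1/160 → 1/125.

1/125s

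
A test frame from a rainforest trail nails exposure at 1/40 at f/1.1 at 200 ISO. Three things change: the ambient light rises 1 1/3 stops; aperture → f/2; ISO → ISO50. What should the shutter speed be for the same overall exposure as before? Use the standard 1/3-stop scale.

1/8s

Scene light: 1 1/3 stops brighter.
Aperture: f/1.1 → f/1.2 → f/1.4 → f/1.6 → f/1.8 → f/2 — 1 2/3 stops narrower (darker).
ISO: 200 → 160 → 125 → 100 → 80 → 64 → 50 — 2 stops dropped (darker).
Net so far: 2 1/3 stops darker. Shutter speed: 1/40 → 1/30 → 1/25 → 1/20 → 1/15 → 1/13 → 1/10 → 1/8.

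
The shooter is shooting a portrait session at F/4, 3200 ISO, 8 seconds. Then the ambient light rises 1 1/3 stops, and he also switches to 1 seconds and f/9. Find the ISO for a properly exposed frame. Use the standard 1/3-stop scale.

Scene light: 1 1/3 stops brighter.
Shutter speed: 8 → 6 → 5 → 4 → 3.2 → 2.5 → 2 → 1.6 → 1.3 → 1 — 3 stops faster (darker).
Aperture: f/4 → f/4.5 → f/5 → f/5.6 → f/6.3 → f/7.1 → f/8 → f/9 — 2 1/3 stops smaller aperture (darker).
Net so far: 4 stops darker. ISO: 3200 → 4000 → 5000 → 6400 → 8000 → 10000 → 12800 → 16000 → 20000 → 25600 → 32000 → 40000 → 51200.

ISO 51200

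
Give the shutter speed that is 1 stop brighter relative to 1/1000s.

1/500s

Shutter speed: 1/1000 → 1/500 — 1 stop longer (brighter).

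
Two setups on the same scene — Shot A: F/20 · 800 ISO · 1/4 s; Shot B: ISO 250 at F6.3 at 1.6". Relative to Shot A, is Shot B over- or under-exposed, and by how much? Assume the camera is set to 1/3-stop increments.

Aperture: f/20 → f/18 → f/16 → f/14 → f/13 → f/11 → f/10 → f/9 → f/8 → f/7.1 → f/6.3 — 3 1/3 stops larger aperture (brighter).
Shutter speed: 1/4 → 0.3 → 0.4 → 0.5 → 0.6 → 0.8 → 1 → 1.3 → 1.6 — 2 2/3 stops slower (brighter).
ISO: 800 → 640 → 500 → 400 → 320 → 250 — 1 2/3 stops dropped (darker).
Net: +3 1/3 +2 2/3 −1 2/3 = +4 1/3 stops.

4 1/3 stops brighter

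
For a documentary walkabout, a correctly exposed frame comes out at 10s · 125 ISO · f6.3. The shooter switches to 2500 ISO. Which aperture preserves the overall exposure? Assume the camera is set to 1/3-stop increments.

ISO: 125 → 160 → 200 → 250 → 320 → 400 → 500 → 640 → 800 → 1000 → 1250 → 1600 → 2000 → 2500 — 4 1/3 stops raised (brighter).
Need 4 1/3 stops darker from the aperture: f/6.3 → f/7.1 → f/8 → f/9 → f/10 → f/11 → f/13 → f/14 → f/16 → f/18 → f/20 → f/22 → f/25 → f/29.

f/29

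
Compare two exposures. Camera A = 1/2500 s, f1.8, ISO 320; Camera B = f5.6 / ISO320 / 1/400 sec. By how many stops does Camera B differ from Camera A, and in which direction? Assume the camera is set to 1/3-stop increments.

Aperture: f/1.8 → f/2 → f/2.2 → f/2.5 → f/2.8 → f/3.2 → f/3.5 → f/4 → f/4.5 → f/5 → f/5.6 — 3 1/3 stops smaller aperture (darker).
Shutter speed: 1/2500 → 1/2000 → 1/1600 → 1/1250 → 1/1000 → 1/800 → 1/640 → 1/500 → 1/400 — 2 2/3 stops longer (brighter).
ISO: unchanged.
Net: −3 1/3 +2 2/3 = −2/3 stops.

2/3 stop darker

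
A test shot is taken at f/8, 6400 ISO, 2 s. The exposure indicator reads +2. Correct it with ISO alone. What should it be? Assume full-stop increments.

Overexposed by 2 stops → need 2 stops darker.
ISO: 6400 → 3200 → 1600.

ISO 1600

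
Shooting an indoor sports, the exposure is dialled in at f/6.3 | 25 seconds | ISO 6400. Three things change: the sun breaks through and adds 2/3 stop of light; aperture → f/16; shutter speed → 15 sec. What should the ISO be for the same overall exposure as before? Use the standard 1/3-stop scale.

ISO 40000

Scene light: 2/3 stop brighter.
Aperture: f/6.3 → f/7.1 → f/8 → f/9 → f/10 → f/11 → f/13 → f/14 → f/16 — 2 2/3 stops stopped down (darker).
Shutter speed: 25 → 20 → 15 — 2/3 stop shorter (darker).
Net so far: 2 2/3 stops darker. ISO: 6400 → 8000 → 10000 → 12800 → 16000 → 20000 → 25600 → 32000 → 40000.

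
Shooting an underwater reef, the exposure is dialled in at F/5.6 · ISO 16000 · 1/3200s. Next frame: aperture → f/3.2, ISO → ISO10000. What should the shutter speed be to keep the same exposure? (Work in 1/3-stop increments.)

1/6400s

Aperture: f/5.6 → f/5 → f/4.5 → f/4 → f/3.5 → f/3.2 — 1 2/3 stops wider (brighter).
ISO: 16000 → 12800 → 10000 — 2/3 stop lower (darker).
Net change so far: 1 stop brighter. Offset with the shutter speed: 1/3200 → 1/4000 → 1/5000 → 1/6400.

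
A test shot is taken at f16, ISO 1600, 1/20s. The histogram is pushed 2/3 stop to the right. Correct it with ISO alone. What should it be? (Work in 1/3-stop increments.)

ISO 1000

Overexposed by 2/3 stop → need 2/3 stop darker.
ISO: 1600 → 1250 → 1000.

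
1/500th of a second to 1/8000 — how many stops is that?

4 stops

1/500 → 1/1000 → 1/2000 → 1/4000 → 1/8000 — count the steps: 4 stops.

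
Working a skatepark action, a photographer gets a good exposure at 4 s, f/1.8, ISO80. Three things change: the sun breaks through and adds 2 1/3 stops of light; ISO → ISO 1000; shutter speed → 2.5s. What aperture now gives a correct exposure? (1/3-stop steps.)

f/11

Scene light: 2 1/3 stops brighter.
ISO: 80 → 100 → 125 → 160 → 200 → 250 → 320 → 400 → 500 → 640 → 800 → 1000 — 3 2/3 stops higher (brighter).
Shutter speed: 4 → 3.2 → 2.5 — 2/3 stop faster (darker).
Net so far: 5 1/3 stops brighter. Aperture: f/1.8 → f/2 → f/2.2 → f/2.5 → f/2.8 → f/3.2 → f/3.5 → f/4 → f/4.5 → f/5 → f/5.6 → f/6.3 → f/7.1 → f/8 → f/9 → f/10 → f/11.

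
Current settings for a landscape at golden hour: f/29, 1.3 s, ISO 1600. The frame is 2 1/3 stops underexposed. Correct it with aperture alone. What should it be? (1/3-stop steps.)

Underexposed by 2 1/3 stops → need 2 1/3 stops brighter.
Aperture: f/29 → f/25 → f/22 → f/20 → f/18 → f/16 → f/14 → f/13.

f/13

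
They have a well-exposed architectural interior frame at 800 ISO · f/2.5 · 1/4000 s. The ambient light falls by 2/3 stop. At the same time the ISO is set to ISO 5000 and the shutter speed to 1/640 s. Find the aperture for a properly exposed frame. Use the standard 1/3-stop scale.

Scene light: 2/3 stop darker.
ISO: 800 → 1000 → 1250 → 1600 → 2000 → 2500 → 3200 → 4000 → 5000 — 2 2/3 stops higher (brighter).
Shutter speed: 1/4000 → 1/3200 → 1/2500 → 1/2000 → 1/1600 → 1/1250 → 1/1000 → 1/800 → 1/640 — 2 2/3 stops slower (brighter).
Net so far: 4 2/3 stops brighter. Aperture: f/2.5 → f/2.8 → f/3.2 → f/3.5 → f/4 → f/4.5 → f/5 → f/5.6 → f/6.3 → f/7.1 → f/8 → f/9 → f/10 → f/11 → f/13.

f/13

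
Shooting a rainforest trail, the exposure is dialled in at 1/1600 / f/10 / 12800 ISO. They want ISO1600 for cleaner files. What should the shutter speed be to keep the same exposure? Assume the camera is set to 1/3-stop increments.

ISO: 12800 → 10000 → 8000 → 6400 → 5000 → 4000 → 3200 → 2500 → 2000 → 1600 — 3 stops dropped (darker).
Need 3 stops brighter from the shutter speed: 1/1600 → 1/1250 → 1/1000 → 1/800 → 1/640 → 1/500 → 1/400 → 1/320 → 1/250 → 1/200.

1/200s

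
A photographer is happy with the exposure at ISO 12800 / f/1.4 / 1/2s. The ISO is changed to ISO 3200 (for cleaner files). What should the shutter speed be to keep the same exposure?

2 s

ISO: 12800 → 6400 → 3200 — 2 stops lower (darker).
Need 2 stops brighter from the shutter speed: 1/2 → 1 → 2.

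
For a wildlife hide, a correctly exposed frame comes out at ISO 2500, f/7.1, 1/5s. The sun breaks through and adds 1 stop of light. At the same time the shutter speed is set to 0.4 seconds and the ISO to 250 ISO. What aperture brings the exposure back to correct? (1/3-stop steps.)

Scene light: 1 stop brighter.
Shutter speed: 1/5 → 1/4 → 0.3 → 0.4 — 1 stop slower (brighter).
ISO: 2500 → 2000 → 1600 → 1250 → 1000 → 800 → 640 → 500 → 400 → 320 → 250 — 3 1/3 stops lower (darker).
Net so far: 1 1/3 stops darker. Aperture: f/7.1 → f/6.3 → f/5.6 → f/5 → f/4.5.

f/4.5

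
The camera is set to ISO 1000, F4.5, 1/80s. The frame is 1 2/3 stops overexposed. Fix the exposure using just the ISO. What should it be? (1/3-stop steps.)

Overexposed by 1 2/3 stops → need 1 2/3 stops darker.
ISO: 1000 → 800 → 640 → 500 → 400 → 320.

ISO 320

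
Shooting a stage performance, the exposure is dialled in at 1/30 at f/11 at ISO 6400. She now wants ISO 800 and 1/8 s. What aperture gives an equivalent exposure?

ISO: 6400 → 3200 → 1600 → 800 — 3 stops lower (darker).
Shutter speed: 1/30 → 1/15 → 1/8 — 2 stops longer (brighter).
Net change so far: 1 stop darker. Offset with the aperture: f/11 → f/8.

f/8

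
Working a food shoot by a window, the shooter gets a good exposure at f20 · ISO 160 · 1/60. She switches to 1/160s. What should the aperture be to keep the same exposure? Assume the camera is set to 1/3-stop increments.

f/13

Shutter speed: 1/60 → 1/80 → 1/100 → 1/125 → 1/160 — 1 1/3 stops shorter (darker).
Need 1 1/3 stops brighter from the aperture: f/20 → f/18 → f/16 → f/14 → f/13.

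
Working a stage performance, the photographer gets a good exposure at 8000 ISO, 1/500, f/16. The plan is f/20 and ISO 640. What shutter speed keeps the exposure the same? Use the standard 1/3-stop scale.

Aperture: f/16 → f/18 → f/20 — 2/3 stop stopped down (darker).
ISO: 8000 → 6400 → 5000 → 4000 → 3200 → 2500 → 2000 → 1600 → 1250 → 1000 → 800 → 640 — 3 2/3 stops dropped (darker).
Net change so far: 4 1/3 stops darker. Offset with the shutter speed: 1/500 → 1/400 → 1/320 → 1/250 → 1/200 → 1/160 → 1/125 → 1/100 → 1/80 → 1/60 → 1/50 → 1/40 → 1/30 → 1/25.

1/25s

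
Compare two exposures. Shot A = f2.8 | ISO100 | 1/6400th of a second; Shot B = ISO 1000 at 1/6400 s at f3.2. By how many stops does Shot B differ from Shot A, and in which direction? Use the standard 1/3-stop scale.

3 stops brighter

Aperture: f/2.8 → f/3.2 — 1/3 stop stopped down (darker).
Shutter speed: unchanged.
ISO: 100 → 125 → 160 → 200 → 250 → 320 → 400 → 500 → 640 → 800 → 1000 — 3 1/3 stops raised (brighter).
Net: −1/3 +3 1/3 = +3 stops.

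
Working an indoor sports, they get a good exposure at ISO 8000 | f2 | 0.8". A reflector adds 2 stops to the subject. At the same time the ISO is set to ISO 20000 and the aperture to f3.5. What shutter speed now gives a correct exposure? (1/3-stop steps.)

1/4s

Scene light: 2 stops brighter.
ISO: 8000 → 10000 → 12800 → 16000 → 20000 — 1 1/3 stops higher (brighter).
Aperture: f/2 → f/2.2 → f/2.5 → f/2.8 → f/3.2 → f/3.5 — 1 2/3 stops narrower (darker).
Net so far: 1 2/3 stops brighter. Shutter speed: 0.8 → 0.6 → 0.5 → 0.4 → 0.3 → 1/4.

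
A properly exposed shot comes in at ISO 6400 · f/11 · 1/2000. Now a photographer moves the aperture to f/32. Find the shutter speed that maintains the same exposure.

Aperture: f/11 → f/16 → f/22 → f/32 — 3 stops smaller aperture (darker).
Need 3 stops brighter from the shutter speed: 1/2000 → 1/1000 → 1/500 → 1/250.

1/250s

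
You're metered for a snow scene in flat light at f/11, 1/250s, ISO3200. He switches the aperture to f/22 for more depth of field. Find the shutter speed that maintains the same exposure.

Aperture: f/11 → f/16 → f/22 — 2 stops smaller aperture (darker).
Need 2 stops brighter from the shutter speed: 1/250 → 1/125 → 1/60.

1/60s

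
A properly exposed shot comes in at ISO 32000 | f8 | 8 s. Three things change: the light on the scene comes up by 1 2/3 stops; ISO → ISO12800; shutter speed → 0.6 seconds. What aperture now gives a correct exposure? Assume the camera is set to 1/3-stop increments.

Scene light: 1 2/3 stops brighter.
ISO: 32000 → 25600 → 20000 → 16000 → 12800 — 1 1/3 stops dropped (darker).
Shutter speed: 8 → 6 → 5 → 4 → 3.2 → 2.5 → 2 → 1.6 → 1.3 → 1 → 0.8 → 0.6 — 3 2/3 stops faster (darker).
Net so far: 3 1/3 stops darker. Aperture: f/8 → f/7.1 → f/6.3 → f/5.6 → f/5 → f/4.5 → f/4 → f/3.5 → f/3.2 → f/2.8 → f/2.5.

f/2.5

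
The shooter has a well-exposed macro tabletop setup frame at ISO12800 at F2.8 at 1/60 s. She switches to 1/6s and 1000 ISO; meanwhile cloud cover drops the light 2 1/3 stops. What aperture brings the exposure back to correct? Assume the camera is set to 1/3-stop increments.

Scene light: 2 1/3 stops darker.
Shutter speed: 1/60 → 1/50 → 1/40 → 1/30 → 1/25 → 1/20 → 1/15 → 1/13 → 1/10 → 1/8 → 1/6 — 3 1/3 stops slower (brighter).
ISO: 12800 → 10000 → 8000 → 6400 → 5000 → 4000 → 3200 → 2500 → 2000 → 1600 → 1250 → 1000 — 3 2/3 stops dropped (darker).
Net so far: 2 2/3 stops darker. Aperture: f/2.8 → f/2.5 → f/2.2 → f/2 → f/1.8 → f/1.6 → f/1.4 → f/1.2 → f/1.1.

f/1.1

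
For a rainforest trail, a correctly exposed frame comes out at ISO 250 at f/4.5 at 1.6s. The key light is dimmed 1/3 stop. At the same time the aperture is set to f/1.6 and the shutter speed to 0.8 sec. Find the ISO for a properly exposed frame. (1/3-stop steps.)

Scene light: 1/3 stop darker.
Aperture: f/4.5 → f/4 → f/3.5 → f/3.2 → f/2.8 → f/2.5 → f/2.2 → f/2 → f/1.8 → f/1.6 — 3 stops larger aperture (brighter).
Shutter speed: 1.6 → 1.3 → 1 → 0.8 — 1 stop faster (darker).
Net so far: 1 2/3 stops brighter. ISO: 250 → 200 → 160 → 125 → 100 → 80.

ISO 80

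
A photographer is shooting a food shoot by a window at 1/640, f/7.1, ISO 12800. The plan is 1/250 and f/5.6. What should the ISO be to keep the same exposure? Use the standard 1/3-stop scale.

ISO 3200

Shutter speed: 1/640 → 1/500 → 1/400 → 1/320 → 1/250 — 1 1/3 stops slower (brighter).
Aperture: f/7.1 → f/6.3 → f/5.6 — 2/3 stop opened up (brighter).
Net change so far: 2 stops brighter. Offset with the ISO: 12800 → 10000 → 8000 → 6400 → 5000 → 4000 → 3200.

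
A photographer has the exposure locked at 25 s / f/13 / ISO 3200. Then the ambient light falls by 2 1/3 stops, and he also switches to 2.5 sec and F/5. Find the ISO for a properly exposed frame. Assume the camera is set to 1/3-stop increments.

ISO 25600

Scene light: 2 1/3 stops darker.
Shutter speed: 25 → 20 → 15 → 13 → 10 → 8 → 6 → 5 → 4 → 3.2 → 2.5 — 3 1/3 stops shorter (darker).
Aperture: f/13 → f/11 → f/10 → f/9 → f/8 → f/7.1 → f/6.3 → f/5.6 → f/5 — 2 2/3 stops larger aperture (brighter).
Net so far: 3 stops darker. ISO: 3200 → 4000 → 5000 → 6400 → 8000 → 10000 → 12800 → 16000 → 20000 → 25600.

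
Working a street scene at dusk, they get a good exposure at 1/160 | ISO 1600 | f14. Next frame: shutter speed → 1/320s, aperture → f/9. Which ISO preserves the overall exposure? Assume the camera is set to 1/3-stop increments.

Shutter speed: 1/160 → 1/200 → 1/250 → 1/320 — 1 stop shorter (darker).
Aperture: f/14 → f/13 → f/11 → f/10 → f/9 — 1 1/3 stops larger aperture (brighter).
Net change so far: 1/3 stop brighter. Offset with the ISO: 1600 → 1250.

ISO 1250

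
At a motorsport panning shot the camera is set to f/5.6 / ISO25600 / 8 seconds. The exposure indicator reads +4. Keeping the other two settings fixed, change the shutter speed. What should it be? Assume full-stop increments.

1/2s

Overexposed by 4 stops → need 4 stops darker.
Shutter speed: 8 → 4 → 2 → 1 → 1/2.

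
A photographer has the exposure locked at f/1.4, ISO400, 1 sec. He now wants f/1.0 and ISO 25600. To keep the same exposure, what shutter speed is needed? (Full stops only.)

1/125s

Aperture: f/1.4 → f/1.0 — 1 stop larger aperture (brighter).
ISO: 400 → 800 → 1600 → 3200 → 6400 → 12800 → 25600 — 6 stops raised (brighter).
Net change so far: 7 stops brighter. Offset with the shutter speed: 1 → 1/2 → 1/4 → 1/8 → 1/15 → 1/30 → 1/60 → 1/125.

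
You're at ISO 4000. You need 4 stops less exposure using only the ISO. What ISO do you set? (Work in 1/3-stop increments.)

ISO 250

ISO: 4000 → 3200 → 2500 → 2000 → 1600 → 1250 → 1000 → 800 → 640 → 500 → 400 → 320 → 250 — 4 stops lower (darker).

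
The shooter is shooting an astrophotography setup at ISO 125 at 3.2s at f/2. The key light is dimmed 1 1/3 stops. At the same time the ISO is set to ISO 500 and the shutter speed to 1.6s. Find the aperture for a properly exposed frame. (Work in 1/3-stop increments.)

Scene light: 1 1/3 stops darker.
ISO: 125 → 160 → 200 → 250 → 320 → 400 → 500 — 2 stops raised (brighter).
Shutter speed: 3.2 → 2.5 → 2 → 1.6 — 1 stop shorter (darker).
Net so far: 1/3 stop darker. Aperture: f/2 → f/1.8.

f/1.8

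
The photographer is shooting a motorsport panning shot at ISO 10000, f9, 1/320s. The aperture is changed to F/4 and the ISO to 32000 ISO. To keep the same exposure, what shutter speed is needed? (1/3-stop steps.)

1/5000s

Aperture: f/9 → f/8 → f/7.1 → f/6.3 → f/5.6 → f/5 → f/4.5 → f/4 — 2 1/3 stops wider (brighter).
ISO: 10000 → 12800 → 16000 → 20000 → 25600 → 32000 — 1 2/3 stops higher (brighter).
Net change so far: 4 stops brighter. Offset with the shutter speed: 1/320 → 1/400 → 1/500 → 1/640 → 1/800 → 1/1000 → 1/1250 → 1/1600 → 1/2000 → 1/2500 → 1/3200 → 1/4000 → 1/5000.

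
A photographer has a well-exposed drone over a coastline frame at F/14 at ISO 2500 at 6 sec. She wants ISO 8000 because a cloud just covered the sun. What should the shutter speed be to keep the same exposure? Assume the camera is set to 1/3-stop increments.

2 s

ISO: 2500 → 3200 → 4000 → 5000 → 6400 → 8000 — 1 2/3 stops raised (brighter).
Need 1 2/3 stops darker from the shutter speed: 6 → 5 → 4 → 3.2 → 2.5 → 2.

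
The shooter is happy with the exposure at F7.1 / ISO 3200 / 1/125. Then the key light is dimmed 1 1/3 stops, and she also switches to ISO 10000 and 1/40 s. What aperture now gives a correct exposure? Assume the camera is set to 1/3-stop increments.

Scene light: 1 1/3 stops darker.
ISO: 3200 → 4000 → 5000 → 6400 → 8000 → 10000 — 1 2/3 stops higher (brighter).
Shutter speed: 1/125 → 1/100 → 1/80 → 1/60 → 1/50 → 1/40 — 1 2/3 stops longer (brighter).
Net so far: 2 stops brighter. Aperture: f/7.1 → f/8 → f/9 → f/10 → f/11 → f/13 → f/14.

f/14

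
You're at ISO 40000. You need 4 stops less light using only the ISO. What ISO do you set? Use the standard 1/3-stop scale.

ISO: 40000 → 32000 → 25600 → 20000 → 16000 → 12800 → 10000 → 8000 → 6400 → 5000 → 4000 → 3200 → 2500 — 4 stops dropped (darker).

ISO 2500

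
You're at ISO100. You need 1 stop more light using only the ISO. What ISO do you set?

ISO 200

ISO: 100 → 200 — 1 stop higher (brighter).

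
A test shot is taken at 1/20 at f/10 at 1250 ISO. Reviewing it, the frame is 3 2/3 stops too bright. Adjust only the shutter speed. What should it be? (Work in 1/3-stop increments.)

1/250s

Overexposed by 3 2/3 stops → need 3 2/3 stops darker.
Shutter speed: 1/20 → 1/25 → 1/30 → 1/40 → 1/50 → 1/60 → 1/80 → 1/100 → 1/125 → 1/160 → 1/200 → 1/250.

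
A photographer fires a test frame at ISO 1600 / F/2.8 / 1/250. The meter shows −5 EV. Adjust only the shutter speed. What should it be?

1/8s

Underexposed by 5 stops → need 5 stops brighter.
Shutter speed: 1/250 → 1/125 → 1/60 → 1/30 → 1/15 → 1/8.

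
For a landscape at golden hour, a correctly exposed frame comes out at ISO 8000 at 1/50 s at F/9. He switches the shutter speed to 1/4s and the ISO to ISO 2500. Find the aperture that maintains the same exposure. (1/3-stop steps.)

f/18

Shutter speed: 1/50 → 1/40 → 1/30 → 1/25 → 1/20 → 1/15 → 1/13 → 1/10 → 1/8 → 1/6 → 1/5 → 1/4 — 3 2/3 stops slower (brighter).
ISO: 8000 → 6400 → 5000 → 4000 → 3200 → 2500 — 1 2/3 stops lower (darker).
Net change so far: 2 stops brighter. Offset with the aperture: f/9 → f/10 → f/11 → f/13 → f/14 → f/16 → f/18.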